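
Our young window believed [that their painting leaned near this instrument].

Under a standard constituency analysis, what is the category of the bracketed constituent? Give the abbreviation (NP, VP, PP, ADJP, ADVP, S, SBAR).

SBAR

The span is built around the complementizer "that" — a subordinate clause (SBAR).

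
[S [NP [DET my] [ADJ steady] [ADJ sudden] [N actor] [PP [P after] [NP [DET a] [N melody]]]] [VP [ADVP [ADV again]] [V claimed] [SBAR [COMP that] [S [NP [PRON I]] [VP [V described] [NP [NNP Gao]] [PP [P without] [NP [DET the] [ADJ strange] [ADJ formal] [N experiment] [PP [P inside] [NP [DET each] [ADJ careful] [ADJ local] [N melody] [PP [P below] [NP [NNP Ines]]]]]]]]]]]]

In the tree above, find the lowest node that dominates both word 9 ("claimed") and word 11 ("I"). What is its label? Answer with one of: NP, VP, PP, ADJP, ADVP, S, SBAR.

The smallest bracket enclosing both words is [VP again claimed that I described Gao without the strange formal experiment inside each careful local melody below Ines], so the label is VP.

VP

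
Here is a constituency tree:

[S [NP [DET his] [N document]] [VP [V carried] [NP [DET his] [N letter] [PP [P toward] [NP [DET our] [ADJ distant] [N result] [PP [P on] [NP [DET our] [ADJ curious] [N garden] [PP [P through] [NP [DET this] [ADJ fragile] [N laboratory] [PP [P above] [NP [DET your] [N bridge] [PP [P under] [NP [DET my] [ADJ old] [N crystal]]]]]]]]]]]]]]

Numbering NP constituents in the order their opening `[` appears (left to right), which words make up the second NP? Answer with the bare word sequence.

his letter toward our distant result on our curious garden through this fragile laboratory above your bridge under my old crystal

Opening `[NP` markers occur at word positions 1, 4, 7, 11, 15, 19, 22; the second of these opens the constituent [NP his letter toward our distant result on our curious garden through this fragile laboratory above your bridge under my old crystal].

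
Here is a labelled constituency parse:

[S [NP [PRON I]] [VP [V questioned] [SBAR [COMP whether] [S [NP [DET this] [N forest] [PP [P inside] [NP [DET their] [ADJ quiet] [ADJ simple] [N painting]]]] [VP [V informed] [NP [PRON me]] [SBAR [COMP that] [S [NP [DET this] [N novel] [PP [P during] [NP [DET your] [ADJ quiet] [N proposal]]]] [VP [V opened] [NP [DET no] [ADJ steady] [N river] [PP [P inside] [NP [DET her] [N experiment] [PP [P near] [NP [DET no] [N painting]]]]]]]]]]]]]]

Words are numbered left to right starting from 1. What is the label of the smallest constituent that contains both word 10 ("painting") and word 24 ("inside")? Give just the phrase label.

Both words fall inside [S this forest inside their quiet simple painting informed me that this novel during your quiet proposal opened no steady river inside her experiment near no painting] (words 4–29), and no smaller constituent contains them both. Label: S.

S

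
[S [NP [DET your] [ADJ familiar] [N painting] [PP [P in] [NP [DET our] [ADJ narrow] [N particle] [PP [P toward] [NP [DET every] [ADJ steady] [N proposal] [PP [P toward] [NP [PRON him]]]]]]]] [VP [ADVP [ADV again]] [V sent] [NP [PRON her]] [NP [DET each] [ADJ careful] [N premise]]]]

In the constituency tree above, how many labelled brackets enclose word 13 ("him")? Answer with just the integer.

The word sits inside PRON, which is inside NP, inside PP, inside NP, inside PP, inside NP, inside PP, inside NP, inside S — 9 brackets in all.

9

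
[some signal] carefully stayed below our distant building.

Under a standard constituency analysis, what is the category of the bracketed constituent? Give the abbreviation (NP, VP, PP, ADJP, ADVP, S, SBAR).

NP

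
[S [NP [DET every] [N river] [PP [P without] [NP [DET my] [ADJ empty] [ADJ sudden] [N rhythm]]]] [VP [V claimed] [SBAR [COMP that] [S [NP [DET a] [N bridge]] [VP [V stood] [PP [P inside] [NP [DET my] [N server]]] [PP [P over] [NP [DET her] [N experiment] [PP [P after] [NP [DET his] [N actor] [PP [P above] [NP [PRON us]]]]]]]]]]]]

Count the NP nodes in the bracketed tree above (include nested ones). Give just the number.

7

The NP constituents are: [NP every river without my empty sudden rhythm]; [NP my empty sudden rhythm]; [NP a bridge]; [NP my server]; [NP her experiment after his actor above us]; [NP his actor above us] …. Total: 7.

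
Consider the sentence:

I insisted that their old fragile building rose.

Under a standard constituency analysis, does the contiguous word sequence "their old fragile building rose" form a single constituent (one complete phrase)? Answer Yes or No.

"their old fragile building rose" is exactly the clause [S their old fragile building rose], a complete constituent.

Yes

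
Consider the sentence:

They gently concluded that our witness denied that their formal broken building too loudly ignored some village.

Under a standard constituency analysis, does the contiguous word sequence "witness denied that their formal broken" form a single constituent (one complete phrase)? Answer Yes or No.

No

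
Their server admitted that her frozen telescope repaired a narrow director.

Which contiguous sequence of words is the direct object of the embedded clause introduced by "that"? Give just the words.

a narrow director

"repaired" heads the VP of the embedded clause introduced by "that", and "a narrow director" is its direct object.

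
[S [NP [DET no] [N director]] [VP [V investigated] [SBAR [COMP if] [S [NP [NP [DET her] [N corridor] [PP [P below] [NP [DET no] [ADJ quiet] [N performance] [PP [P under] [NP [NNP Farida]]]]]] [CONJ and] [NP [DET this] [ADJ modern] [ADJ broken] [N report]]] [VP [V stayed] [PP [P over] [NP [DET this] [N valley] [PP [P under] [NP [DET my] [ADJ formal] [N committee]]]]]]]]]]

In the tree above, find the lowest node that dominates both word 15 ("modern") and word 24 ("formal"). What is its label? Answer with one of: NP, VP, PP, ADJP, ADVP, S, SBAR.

Both words fall inside [S her corridor below no quiet performance under Farida and this modern broken report stayed over this valley under my formal committee] (words 5–25), and no smaller constituent contains them both. Label: S.

S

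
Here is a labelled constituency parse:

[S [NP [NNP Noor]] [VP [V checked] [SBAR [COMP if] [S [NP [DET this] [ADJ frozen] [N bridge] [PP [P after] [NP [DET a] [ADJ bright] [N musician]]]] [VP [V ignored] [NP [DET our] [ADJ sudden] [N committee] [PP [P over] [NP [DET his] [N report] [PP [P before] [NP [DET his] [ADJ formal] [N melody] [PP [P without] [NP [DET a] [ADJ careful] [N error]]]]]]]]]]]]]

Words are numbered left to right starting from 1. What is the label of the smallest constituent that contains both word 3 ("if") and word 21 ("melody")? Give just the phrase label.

Word 3 lies under S → VP → SBAR → COMP; word 21 lies under S → VP → SBAR → S → VP → NP → PP → NP → PP → NP → N. The lowest shared node is the SBAR.

SBAR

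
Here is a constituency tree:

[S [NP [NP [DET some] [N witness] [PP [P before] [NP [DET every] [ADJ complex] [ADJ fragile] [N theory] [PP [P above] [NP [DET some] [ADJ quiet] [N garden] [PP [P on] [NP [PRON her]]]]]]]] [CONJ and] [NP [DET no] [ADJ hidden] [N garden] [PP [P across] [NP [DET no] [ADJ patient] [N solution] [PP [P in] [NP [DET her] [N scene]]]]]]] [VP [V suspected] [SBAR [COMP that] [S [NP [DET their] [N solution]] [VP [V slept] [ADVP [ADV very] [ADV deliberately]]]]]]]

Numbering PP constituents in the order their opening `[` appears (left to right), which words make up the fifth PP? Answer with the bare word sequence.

In left-to-right order the PP constituents are "before every complex fragile theory above some quiet garden on her"; "above some quiet garden on her"; "on her"; "across no patient solution in her scene"; "in her scene". Number 5 is "in her scene".

in her scene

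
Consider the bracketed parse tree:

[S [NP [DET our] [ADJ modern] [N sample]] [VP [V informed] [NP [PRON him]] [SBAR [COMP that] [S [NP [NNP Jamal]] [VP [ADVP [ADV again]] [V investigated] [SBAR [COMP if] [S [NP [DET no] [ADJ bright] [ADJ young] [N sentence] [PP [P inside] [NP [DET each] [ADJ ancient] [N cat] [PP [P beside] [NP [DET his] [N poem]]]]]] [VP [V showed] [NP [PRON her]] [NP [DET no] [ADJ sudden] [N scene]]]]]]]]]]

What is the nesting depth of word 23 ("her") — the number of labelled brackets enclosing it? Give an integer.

10

Path from the root down to the word: S → VP → SBAR → S → VP → SBAR → S → VP → NP → PRON. That is 10 enclosing brackets.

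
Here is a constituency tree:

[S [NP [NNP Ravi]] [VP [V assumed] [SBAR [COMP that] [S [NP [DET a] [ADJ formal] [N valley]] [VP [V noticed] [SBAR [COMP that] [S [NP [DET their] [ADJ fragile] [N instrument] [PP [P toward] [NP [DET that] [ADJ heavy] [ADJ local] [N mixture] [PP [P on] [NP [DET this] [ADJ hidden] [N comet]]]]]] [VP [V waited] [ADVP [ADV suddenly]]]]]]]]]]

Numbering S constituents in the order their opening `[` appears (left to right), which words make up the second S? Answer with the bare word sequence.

Opening `[S` markers occur at word positions 1, 4, 9; the second of these opens the constituent [S a formal valley noticed that their fragile instrument toward that heavy local mixture on this hidden comet waited suddenly].

a formal valley noticed that their fragile instrument toward that heavy local mixture on this hidden comet waited suddenly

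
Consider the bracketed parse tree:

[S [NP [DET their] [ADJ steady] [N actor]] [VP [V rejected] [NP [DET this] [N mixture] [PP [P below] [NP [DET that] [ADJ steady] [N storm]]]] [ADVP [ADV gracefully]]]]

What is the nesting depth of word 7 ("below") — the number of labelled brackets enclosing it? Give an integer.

5

The word sits inside P, which is inside PP, inside NP, inside VP, inside S — 5 brackets in all.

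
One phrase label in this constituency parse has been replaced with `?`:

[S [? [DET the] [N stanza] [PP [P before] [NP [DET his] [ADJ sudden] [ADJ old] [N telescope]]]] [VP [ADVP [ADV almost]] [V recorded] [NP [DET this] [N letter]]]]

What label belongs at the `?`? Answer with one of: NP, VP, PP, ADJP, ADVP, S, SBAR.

NP

Looking at what the `?` directly dominates — DET 'the', N 'stanza', PP — this is a noun phrase (NP).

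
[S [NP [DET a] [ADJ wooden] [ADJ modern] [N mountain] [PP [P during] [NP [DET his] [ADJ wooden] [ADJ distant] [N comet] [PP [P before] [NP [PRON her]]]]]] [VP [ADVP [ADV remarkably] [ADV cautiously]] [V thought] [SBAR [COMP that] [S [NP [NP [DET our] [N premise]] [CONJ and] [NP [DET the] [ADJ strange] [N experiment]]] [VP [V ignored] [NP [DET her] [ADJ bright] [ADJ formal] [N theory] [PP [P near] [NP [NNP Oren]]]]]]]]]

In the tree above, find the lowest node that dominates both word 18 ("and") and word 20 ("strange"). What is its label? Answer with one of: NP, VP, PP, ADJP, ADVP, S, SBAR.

Both words fall inside [NP our premise and the strange experiment] (words 16–21), and no smaller constituent contains them both. Label: NP.

NP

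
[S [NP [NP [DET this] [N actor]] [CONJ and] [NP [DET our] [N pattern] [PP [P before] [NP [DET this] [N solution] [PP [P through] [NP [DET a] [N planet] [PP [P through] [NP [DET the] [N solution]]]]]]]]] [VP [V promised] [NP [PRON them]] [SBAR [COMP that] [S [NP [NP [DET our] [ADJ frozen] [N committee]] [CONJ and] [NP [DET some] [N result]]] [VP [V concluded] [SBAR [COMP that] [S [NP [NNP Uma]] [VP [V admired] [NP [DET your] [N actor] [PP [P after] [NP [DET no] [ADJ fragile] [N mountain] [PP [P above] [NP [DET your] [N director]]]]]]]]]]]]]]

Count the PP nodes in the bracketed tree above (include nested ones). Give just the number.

5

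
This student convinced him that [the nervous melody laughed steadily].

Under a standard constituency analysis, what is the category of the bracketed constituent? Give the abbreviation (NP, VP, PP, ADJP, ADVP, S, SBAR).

The span is built around the head "laughed" — a clause (S).

S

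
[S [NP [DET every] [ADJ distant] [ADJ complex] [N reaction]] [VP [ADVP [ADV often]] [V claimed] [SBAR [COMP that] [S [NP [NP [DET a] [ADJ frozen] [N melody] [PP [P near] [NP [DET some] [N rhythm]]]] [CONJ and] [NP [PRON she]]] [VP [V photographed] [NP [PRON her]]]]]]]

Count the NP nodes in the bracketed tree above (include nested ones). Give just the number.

6

Scanning left to right, an opening `[NP` appears at word positions 1, 8, 8, 12, 15, 17 — 6 in total.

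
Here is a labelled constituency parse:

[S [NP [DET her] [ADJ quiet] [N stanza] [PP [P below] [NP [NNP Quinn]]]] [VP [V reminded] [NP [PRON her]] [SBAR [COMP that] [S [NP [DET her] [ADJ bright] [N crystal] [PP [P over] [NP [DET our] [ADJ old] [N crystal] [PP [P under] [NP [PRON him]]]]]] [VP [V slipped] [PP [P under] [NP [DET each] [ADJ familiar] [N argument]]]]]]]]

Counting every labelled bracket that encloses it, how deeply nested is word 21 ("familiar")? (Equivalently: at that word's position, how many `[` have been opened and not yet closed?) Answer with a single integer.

8

Path from the root down to the word: S → VP → SBAR → S → VP → PP → NP → ADJ. That is 8 enclosing brackets.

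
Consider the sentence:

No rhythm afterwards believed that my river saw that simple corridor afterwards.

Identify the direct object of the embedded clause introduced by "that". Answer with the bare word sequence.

that simple corridor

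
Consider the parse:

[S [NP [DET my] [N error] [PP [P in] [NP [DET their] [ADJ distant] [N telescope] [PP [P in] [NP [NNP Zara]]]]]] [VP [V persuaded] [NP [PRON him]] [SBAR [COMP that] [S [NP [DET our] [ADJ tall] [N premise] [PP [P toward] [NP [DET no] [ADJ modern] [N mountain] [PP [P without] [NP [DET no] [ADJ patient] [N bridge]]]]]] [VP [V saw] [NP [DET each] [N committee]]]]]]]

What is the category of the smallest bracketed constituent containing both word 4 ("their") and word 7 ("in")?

NP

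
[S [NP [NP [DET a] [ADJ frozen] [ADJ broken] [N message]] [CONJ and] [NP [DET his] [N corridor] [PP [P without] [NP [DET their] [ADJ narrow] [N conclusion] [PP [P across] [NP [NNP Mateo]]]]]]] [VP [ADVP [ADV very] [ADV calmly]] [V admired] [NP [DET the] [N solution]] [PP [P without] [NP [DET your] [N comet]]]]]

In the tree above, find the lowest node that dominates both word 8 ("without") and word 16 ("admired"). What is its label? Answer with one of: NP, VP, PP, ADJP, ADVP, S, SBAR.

S

Both words fall inside [S a frozen broken message and his corridor without their narrow conclusion across Mateo very calmly admired the solution without your comet] (words 1–21), and no smaller constituent contains them both. Label: S.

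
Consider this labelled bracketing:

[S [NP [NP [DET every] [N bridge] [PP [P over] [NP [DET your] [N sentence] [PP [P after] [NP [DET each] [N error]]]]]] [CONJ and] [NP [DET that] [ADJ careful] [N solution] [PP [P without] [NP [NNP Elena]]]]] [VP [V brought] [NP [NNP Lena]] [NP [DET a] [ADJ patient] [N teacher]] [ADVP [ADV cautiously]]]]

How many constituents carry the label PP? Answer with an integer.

3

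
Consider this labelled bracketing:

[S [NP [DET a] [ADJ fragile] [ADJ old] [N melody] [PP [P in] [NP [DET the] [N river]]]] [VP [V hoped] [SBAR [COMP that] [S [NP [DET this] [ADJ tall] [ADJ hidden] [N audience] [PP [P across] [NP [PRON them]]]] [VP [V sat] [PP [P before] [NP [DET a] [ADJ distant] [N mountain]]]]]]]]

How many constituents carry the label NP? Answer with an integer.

5

Scanning left to right, an opening `[NP` appears at word positions 1, 6, 10, 15, 18 — 5 in total.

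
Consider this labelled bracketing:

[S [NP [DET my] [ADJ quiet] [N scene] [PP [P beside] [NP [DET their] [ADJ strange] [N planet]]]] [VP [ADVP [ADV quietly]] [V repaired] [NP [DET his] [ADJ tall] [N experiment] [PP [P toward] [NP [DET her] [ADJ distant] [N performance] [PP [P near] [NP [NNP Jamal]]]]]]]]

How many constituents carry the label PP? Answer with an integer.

3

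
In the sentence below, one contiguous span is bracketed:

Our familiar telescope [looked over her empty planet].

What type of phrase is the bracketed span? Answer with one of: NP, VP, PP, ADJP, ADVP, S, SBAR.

The bracketed span "looked over her empty planet" is headed by "looked", making it a verb phrase (VP).

VP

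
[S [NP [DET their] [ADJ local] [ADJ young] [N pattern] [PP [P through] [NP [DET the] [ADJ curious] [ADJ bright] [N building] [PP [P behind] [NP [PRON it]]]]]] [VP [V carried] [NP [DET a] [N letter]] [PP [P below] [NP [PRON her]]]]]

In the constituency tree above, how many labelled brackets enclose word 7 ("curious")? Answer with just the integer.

5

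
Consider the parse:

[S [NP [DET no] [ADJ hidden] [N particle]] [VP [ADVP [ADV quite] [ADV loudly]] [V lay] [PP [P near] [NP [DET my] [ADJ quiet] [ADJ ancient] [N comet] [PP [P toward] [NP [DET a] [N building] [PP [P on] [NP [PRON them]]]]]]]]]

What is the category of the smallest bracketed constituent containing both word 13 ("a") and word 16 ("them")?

NP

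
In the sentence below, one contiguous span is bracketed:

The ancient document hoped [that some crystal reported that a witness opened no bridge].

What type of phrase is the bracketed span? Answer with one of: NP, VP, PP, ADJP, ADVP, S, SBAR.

SBAR

The span is built around the complementizer "that" — a subordinate clause (SBAR).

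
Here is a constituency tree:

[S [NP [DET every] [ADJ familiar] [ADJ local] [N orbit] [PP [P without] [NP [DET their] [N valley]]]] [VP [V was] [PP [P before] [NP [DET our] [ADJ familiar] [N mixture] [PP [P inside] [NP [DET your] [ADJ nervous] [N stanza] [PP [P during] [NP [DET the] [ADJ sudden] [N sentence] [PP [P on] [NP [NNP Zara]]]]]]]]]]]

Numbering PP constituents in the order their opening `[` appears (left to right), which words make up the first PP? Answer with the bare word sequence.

without their valley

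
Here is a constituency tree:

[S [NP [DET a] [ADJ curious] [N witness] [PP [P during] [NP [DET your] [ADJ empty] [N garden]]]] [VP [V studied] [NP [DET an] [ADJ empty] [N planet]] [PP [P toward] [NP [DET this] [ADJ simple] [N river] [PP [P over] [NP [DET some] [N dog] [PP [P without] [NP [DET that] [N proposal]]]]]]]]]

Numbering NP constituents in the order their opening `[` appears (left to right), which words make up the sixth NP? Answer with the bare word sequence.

Opening `[NP` markers occur at word positions 1, 5, 9, 13, 17, 20; the sixth of these opens the constituent [NP that proposal].

that proposal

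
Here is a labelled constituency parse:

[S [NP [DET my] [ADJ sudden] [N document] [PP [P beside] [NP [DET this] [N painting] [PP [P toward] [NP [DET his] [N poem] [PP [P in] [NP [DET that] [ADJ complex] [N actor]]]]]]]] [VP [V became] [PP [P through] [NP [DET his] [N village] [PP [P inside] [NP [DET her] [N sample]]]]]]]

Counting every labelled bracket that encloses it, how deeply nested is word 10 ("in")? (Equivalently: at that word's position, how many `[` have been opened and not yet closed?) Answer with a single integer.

Counting open brackets not yet closed at "in": [S [NP [PP [NP [PP [NP [PP [P = 8.

8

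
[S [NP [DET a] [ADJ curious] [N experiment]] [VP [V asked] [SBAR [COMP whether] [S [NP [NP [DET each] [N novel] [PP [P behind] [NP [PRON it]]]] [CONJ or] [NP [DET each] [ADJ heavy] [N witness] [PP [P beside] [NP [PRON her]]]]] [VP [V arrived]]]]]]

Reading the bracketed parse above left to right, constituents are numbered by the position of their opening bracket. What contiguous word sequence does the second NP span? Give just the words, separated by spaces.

each novel behind it or each heavy witness beside her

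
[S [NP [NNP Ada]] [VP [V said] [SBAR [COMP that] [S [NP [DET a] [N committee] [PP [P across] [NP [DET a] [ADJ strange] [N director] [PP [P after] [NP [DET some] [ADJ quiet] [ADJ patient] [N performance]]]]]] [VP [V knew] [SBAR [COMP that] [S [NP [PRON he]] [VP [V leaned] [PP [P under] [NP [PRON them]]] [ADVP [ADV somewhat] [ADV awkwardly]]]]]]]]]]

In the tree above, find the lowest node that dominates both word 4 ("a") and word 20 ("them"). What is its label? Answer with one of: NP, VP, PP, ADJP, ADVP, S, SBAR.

S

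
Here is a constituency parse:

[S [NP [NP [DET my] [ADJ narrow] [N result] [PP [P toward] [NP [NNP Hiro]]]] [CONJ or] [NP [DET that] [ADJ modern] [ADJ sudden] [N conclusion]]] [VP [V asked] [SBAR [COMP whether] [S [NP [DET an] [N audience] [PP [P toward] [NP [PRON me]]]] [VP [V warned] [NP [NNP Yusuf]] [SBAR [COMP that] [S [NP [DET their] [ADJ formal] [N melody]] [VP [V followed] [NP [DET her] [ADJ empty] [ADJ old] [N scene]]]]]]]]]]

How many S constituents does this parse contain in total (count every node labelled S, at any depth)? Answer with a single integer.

3

Scanning left to right, an opening `[S` appears at word positions 1, 13, 20 — 3 in total.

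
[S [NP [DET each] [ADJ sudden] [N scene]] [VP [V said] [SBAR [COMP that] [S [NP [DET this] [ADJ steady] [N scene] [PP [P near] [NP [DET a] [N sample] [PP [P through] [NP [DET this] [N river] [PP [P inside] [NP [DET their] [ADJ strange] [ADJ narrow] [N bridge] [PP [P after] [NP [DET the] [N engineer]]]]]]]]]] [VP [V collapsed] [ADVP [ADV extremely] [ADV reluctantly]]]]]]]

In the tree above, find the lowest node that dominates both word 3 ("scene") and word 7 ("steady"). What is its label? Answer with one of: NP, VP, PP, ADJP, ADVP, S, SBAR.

S

Word 3 lies under S → NP → N; word 7 lies under S → VP → SBAR → S → NP → ADJ. The lowest shared node is the S.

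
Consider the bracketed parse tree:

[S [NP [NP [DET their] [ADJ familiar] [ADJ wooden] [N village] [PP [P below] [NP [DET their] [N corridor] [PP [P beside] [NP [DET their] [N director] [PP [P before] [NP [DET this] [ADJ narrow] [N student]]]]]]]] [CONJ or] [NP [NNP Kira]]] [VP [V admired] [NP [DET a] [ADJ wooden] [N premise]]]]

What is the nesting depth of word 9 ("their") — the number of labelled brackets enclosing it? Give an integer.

8

Counting open brackets not yet closed at "their": [S [NP [NP [PP [NP [PP [NP [DET = 8.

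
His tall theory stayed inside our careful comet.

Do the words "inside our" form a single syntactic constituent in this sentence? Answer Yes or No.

No

"inside" belongs to the preposition "inside" while "our" belongs to the noun phrase "our careful comet"; a span that runs across that boundary is not a single phrase.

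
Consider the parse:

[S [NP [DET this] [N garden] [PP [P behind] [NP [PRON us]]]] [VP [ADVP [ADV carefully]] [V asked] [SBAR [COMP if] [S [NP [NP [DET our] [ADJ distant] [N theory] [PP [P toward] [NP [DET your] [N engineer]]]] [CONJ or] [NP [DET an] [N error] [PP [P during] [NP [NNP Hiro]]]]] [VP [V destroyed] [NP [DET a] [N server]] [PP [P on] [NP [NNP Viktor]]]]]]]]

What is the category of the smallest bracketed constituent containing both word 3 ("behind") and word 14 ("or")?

Word 3 lies under S → NP → PP → P; word 14 lies under S → VP → SBAR → S → NP → CONJ. The lowest shared node is the S.

S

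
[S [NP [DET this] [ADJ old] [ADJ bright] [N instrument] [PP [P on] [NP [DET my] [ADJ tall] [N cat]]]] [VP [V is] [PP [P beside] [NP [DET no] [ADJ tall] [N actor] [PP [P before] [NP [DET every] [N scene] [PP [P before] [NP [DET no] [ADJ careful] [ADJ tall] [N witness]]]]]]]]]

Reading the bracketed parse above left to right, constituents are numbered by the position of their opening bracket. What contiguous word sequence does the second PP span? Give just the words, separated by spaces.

The PP opening brackets appear, in order, over: "on my tall cat"; "beside no tall actor before every scene before no careful tall witness"; "before every scene before no careful tall witness"; "before no careful tall witness". The second one spans "beside no tall actor before every scene before no careful tall witness".

beside no tall actor before every scene before no careful tall witness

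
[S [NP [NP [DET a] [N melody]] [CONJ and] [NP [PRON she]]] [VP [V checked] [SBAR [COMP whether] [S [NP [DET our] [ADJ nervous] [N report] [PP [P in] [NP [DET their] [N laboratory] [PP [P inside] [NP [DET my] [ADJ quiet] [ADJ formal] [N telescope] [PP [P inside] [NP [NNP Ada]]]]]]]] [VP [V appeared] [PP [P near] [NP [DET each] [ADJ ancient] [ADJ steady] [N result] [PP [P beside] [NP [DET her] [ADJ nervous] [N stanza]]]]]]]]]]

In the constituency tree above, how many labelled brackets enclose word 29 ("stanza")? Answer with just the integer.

10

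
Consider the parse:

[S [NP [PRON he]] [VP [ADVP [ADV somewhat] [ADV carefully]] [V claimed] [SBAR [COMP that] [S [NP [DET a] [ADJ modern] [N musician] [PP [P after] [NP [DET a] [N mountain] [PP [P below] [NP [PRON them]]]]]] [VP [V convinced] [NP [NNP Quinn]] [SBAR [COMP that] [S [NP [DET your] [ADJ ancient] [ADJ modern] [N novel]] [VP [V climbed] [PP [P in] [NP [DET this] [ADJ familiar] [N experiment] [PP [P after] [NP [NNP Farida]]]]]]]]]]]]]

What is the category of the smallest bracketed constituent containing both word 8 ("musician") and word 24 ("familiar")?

S

Both words fall inside [S a modern musician after a mountain below them convinced Quinn that your ancient modern novel climbed in this familiar experiment after Farida] (words 6–27), and no smaller constituent contains them both. Label: S.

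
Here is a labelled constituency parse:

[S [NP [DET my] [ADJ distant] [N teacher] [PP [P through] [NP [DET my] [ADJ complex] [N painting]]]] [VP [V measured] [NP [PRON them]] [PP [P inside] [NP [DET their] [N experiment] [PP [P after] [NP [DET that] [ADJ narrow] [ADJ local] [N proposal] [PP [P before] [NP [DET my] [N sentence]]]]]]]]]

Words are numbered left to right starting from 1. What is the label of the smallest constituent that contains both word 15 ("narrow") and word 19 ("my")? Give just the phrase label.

NP

Both words fall inside [NP that narrow local proposal before my sentence] (words 14–20), and no smaller constituent contains them both. Label: NP.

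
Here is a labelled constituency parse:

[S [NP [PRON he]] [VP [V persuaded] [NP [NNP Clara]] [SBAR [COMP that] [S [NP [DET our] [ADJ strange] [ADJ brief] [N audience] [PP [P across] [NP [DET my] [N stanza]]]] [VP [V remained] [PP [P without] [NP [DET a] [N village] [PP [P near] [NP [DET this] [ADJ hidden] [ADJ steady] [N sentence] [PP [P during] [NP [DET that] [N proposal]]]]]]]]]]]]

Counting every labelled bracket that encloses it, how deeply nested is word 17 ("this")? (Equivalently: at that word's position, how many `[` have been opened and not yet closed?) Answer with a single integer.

10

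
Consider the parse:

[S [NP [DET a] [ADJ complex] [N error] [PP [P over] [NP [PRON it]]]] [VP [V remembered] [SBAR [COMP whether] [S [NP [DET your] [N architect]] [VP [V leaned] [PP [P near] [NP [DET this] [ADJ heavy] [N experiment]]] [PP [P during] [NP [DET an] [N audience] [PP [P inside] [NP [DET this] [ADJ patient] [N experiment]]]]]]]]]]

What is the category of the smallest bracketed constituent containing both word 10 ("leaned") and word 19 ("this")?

The smallest bracket enclosing both words is [VP leaned near this heavy experiment during an audience inside this patient experiment], so the label is VP.

VP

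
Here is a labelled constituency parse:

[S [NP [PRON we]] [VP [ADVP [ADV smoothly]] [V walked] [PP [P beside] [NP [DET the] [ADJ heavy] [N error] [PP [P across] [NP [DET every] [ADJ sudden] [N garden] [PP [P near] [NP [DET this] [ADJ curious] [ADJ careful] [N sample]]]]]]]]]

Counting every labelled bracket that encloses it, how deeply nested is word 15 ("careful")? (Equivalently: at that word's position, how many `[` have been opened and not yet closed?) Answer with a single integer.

Counting open brackets not yet closed at "careful": [S [VP [PP [NP [PP [NP [PP [NP [ADJ = 9.

9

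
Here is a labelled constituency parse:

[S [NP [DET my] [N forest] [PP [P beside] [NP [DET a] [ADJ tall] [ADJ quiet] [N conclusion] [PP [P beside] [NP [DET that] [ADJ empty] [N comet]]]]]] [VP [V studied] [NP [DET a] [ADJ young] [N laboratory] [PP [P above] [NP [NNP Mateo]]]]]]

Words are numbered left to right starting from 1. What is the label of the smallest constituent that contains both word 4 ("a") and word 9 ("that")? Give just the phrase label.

NP

Word 4 lies under S → NP → PP → NP → DET; word 9 lies under S → NP → PP → NP → PP → NP → DET. The lowest shared node is the NP.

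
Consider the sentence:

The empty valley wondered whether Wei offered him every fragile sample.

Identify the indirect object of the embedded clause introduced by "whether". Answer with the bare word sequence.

The verb of the embedded clause introduced by "whether" is "offered"; its indirect object is the NP "him".

him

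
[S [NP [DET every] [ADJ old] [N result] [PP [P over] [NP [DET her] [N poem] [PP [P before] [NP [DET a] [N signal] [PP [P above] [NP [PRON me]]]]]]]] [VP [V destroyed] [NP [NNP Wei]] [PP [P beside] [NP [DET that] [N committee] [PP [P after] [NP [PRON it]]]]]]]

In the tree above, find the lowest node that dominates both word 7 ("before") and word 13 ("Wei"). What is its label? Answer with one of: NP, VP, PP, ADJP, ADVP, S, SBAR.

S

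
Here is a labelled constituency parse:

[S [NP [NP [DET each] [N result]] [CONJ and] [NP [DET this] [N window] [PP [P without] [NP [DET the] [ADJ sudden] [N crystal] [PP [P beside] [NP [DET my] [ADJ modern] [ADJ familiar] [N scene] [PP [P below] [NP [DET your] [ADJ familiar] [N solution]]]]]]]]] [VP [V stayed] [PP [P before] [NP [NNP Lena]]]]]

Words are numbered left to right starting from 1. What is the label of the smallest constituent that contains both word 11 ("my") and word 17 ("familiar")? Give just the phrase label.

Both words fall inside [NP my modern familiar scene below your familiar solution] (words 11–18), and no smaller constituent contains them both. Label: NP.

NP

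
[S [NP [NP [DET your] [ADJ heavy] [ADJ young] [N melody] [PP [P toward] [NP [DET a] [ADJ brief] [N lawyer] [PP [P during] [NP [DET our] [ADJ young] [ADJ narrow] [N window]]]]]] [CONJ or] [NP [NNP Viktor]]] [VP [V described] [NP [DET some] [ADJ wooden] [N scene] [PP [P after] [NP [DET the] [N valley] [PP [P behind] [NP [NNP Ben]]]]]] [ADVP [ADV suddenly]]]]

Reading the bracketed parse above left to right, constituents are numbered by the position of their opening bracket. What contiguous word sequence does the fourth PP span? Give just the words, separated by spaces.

behind Ben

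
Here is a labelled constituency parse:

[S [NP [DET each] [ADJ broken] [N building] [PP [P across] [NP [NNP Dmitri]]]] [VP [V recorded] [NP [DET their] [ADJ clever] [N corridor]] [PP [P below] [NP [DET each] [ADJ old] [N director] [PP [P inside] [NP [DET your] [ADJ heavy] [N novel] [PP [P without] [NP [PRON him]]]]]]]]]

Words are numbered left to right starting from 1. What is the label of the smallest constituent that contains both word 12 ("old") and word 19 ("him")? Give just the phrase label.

NP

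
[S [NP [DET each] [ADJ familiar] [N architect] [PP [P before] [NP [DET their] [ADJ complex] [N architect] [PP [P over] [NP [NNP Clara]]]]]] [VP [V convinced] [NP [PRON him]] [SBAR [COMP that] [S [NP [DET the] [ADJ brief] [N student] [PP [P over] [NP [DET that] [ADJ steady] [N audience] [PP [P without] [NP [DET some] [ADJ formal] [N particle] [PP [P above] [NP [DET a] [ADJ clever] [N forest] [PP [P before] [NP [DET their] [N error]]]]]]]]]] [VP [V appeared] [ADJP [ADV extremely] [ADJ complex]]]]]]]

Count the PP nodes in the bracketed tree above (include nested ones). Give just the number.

The PP constituents are: [PP before their complex architect over Clara]; [PP over Clara]; [PP over that steady audience without some formal particle above a clever forest before their error]; [PP without some formal particle above a clever forest before their error]; [PP above a clever forest before their error]; [PP before their error]. Total: 6.

6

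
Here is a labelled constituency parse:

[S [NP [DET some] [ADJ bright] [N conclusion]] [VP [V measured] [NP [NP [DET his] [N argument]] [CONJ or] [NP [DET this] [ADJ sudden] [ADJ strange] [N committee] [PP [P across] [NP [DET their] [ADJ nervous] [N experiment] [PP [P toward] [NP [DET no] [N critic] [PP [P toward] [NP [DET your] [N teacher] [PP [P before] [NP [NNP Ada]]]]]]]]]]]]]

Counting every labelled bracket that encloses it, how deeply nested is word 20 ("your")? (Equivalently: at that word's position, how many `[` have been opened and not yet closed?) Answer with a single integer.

11

Counting open brackets not yet closed at "your": [S [VP [NP [NP [PP [NP [PP [NP [PP [NP [DET = 11.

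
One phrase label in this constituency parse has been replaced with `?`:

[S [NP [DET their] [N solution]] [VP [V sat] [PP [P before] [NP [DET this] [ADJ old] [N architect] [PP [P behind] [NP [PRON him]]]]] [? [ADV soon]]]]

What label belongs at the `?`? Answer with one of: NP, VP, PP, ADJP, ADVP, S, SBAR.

ADVP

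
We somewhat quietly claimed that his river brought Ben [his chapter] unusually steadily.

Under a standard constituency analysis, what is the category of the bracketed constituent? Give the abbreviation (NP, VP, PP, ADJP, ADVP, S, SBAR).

NP

"chapter" is the head of the bracketed span, so the span is a noun phrase: NP.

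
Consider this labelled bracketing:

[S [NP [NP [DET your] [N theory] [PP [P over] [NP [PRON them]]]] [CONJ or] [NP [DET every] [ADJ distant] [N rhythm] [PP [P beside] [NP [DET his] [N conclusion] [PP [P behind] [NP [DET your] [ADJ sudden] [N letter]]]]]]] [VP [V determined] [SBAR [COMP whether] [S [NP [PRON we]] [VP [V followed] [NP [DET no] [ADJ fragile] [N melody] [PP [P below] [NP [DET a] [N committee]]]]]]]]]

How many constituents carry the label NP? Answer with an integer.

9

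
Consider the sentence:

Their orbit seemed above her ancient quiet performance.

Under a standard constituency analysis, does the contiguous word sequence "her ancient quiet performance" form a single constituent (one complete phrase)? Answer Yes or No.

Yes

These words form the whole noun phrase headed by "performance", so yes — one constituent.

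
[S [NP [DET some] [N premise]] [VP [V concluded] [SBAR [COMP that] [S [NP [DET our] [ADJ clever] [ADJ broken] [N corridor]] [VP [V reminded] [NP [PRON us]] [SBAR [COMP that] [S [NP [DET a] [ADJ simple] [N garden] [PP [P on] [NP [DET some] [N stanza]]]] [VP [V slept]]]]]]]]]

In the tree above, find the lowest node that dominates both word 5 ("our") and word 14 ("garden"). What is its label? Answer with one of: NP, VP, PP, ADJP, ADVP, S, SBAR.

S

The smallest bracket enclosing both words is [S our clever broken corridor reminded us that a simple garden on some stanza slept], so the label is S.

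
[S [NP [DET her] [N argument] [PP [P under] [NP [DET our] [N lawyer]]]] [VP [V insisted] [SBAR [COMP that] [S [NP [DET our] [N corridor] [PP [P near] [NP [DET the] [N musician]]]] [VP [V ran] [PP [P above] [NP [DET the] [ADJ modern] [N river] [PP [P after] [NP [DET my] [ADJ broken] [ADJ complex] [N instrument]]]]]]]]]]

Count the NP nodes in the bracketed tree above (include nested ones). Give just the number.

6

Scanning left to right, an opening `[NP` appears at word positions 1, 4, 8, 11, 15, 19 — 6 in total.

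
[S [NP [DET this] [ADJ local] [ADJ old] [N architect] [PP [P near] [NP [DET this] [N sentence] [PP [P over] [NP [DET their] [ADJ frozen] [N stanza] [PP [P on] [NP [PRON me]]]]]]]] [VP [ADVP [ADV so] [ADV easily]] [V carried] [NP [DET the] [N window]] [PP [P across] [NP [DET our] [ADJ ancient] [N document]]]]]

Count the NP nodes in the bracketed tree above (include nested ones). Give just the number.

6

The NP constituents are: [NP this local old architect near this sentence over their frozen stanza on me]; [NP this sentence over their frozen stanza on me]; [NP their frozen stanza on me]; [NP me]; [NP the window]; [NP our ancient document]. Total: 6.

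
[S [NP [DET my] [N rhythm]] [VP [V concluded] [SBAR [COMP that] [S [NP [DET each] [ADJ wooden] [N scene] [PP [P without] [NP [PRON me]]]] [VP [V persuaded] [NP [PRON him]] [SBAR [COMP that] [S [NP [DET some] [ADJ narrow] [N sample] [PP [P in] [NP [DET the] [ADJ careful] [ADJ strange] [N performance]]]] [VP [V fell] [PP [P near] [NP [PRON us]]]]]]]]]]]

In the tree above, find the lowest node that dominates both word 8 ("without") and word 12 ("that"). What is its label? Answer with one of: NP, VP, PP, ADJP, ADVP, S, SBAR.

S

Both words fall inside [S each wooden scene without me persuaded him that some narrow sample in the careful strange performance fell near us] (words 5–23), and no smaller constituent contains them both. Label: S.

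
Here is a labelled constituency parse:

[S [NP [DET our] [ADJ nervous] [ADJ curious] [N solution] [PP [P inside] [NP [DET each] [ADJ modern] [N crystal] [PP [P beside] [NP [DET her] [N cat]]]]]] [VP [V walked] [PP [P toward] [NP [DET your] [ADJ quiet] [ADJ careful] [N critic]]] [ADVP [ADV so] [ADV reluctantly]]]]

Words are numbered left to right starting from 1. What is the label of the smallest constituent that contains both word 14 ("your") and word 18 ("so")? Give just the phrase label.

VP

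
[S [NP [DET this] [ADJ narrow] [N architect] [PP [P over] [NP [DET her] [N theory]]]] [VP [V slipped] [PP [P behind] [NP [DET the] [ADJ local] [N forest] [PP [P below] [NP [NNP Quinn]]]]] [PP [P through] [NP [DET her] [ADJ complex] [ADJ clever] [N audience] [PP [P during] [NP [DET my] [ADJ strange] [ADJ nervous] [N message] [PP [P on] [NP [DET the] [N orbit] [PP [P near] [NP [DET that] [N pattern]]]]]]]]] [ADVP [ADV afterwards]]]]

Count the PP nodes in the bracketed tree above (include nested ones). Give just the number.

7

Listing each PP by its span: [PP over her theory]; [PP behind the local forest below Quinn]; [PP below Quinn]; [PP through her complex clever audience during my strange nervous message on the orbit near that pattern]; [PP during my strange nervous message on the orbit near that pattern]; [PP on the orbit near that pattern] … — that makes 7.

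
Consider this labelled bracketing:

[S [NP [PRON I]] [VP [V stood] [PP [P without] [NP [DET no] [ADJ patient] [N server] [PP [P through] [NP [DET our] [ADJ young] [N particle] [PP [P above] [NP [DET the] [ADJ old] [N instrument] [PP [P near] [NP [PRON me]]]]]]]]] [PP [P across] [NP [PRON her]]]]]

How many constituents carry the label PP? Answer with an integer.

5

The PP constituents are: [PP without no patient server through our young particle above the old instrument near me]; [PP through our young particle above the old instrument near me]; [PP above the old instrument near me]; [PP near me]; [PP across her]. Total: 5.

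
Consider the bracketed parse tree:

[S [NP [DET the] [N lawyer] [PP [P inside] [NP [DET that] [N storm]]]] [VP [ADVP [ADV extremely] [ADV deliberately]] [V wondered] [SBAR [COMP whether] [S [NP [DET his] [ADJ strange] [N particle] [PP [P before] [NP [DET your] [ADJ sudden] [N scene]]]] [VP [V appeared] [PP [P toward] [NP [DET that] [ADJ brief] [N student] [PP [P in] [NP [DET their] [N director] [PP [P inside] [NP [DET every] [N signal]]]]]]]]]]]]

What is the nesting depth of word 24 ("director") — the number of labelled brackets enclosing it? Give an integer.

10

The word sits inside N, which is inside NP, inside PP, inside NP, inside PP, inside VP, inside S, inside SBAR, inside VP, inside S — 10 brackets in all.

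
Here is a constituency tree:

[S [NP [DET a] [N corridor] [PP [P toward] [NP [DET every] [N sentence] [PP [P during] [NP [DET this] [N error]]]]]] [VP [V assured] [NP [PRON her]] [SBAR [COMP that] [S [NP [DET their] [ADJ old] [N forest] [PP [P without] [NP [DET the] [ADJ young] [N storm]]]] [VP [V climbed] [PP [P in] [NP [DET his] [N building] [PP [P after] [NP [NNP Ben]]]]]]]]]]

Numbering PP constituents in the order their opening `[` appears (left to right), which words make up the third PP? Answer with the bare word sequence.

without the young storm

The PP opening brackets appear, in order, over: "toward every sentence during this error"; "during this error"; "without the young storm"; "in his building after Ben"; "after Ben". The third one spans "without the young storm".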